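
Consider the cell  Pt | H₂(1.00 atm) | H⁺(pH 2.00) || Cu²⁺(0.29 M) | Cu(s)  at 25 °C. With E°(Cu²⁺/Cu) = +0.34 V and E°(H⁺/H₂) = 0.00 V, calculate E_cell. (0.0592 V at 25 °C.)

The Cu²⁺/Cu couple is the cathode, so E°_cell = 0.34 V; n = 2.
[H⁺] = 10^(−2.00) = 0.010 M, and Q = [H⁺]^2 / ([Cu²⁺]·P(H₂)) = 3.45 × 10^-4.
E = E° − (0.0592/2) log Q = 0.34 − (0.0592/2)(-3.462) = 0.442 V.

0.44 V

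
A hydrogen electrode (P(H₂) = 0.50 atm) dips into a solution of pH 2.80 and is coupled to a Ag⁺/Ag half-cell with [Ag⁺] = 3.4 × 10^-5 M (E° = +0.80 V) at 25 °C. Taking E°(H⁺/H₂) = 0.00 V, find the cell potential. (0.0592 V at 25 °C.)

0.69 V

The Ag⁺/Ag couple is the cathode, so E°_cell = 0.80 V; n = 2.
[H⁺] = 10^(−2.80) = 0.0016 M, and Q = [H⁺]^2 / ([Ag⁺]^2·P(H₂)) = 4350.
E = E° − (0.0592/2) log Q = 0.80 − (0.0592/2)(3.638) = 0.692 V.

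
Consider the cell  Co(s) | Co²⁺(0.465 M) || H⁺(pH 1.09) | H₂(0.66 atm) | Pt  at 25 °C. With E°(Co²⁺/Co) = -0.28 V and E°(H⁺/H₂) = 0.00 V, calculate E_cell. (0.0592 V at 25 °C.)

The hydrogen couple is the cathode, so E°_cell = 0.28 V; n = 2.
[H⁺] = 10^(−1.09) = 0.081 M, and Q = [Co²⁺]·P(H₂) / [H⁺]^2 = 46.5.
E = E° − (0.0592/2) log Q = 0.28 − (0.0592/2)(1.667) = 0.231 V.

0.23 V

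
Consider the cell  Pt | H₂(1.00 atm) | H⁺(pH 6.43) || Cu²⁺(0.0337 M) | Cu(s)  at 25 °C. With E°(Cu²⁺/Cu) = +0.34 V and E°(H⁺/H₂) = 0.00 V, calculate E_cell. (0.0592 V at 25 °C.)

The Cu²⁺/Cu couple is the cathode, so E°_cell = 0.34 V; n = 2.
[H⁺] = 10^(−6.43) = 3.7 × 10^-7 M, and Q = [H⁺]^2 / ([Cu²⁺]·P(H₂)) = 4.1 × 10^-12.
E = E° − (0.0592/2) log Q = 0.34 − (0.0592/2)(-11.388) = 0.677 V.

0.68 V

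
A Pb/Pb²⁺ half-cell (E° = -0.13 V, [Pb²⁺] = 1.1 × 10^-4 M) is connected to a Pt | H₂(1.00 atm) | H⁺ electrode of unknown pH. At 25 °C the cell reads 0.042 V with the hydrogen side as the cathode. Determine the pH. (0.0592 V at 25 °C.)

pH = 3.47

E°_cell = 0.13 V and n = 2.
log Q = n(E° − E)/0.0592 = 2×(0.13 − 0.042)/0.0592 = 2.973.
With Q = [Pb²⁺]·P(H₂) / [H⁺]^2, solving for [H⁺] gives log[H⁺] = -3.466, so pH = 3.47.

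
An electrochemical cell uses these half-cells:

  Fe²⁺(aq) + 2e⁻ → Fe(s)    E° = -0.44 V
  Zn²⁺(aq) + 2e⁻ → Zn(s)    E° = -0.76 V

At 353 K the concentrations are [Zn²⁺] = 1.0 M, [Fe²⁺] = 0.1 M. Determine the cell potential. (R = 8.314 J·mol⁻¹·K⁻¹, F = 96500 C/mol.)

0.285 V

The Fe²⁺/Fe couple has the higher reduction potential and acts as the cathode, so E°_cell = -0.44 − (-0.76) = 0.32 V.
Balancing electrons gives n = 2; the reaction quotient is Q = [Zn²⁺]/[Fe²⁺] = 10.0.
E = E° − (RT/nF) ln Q = 0.32 − (8.314×353)/(2×96500) × (2.303) = 0.320 − 0.035 = 0.285 V.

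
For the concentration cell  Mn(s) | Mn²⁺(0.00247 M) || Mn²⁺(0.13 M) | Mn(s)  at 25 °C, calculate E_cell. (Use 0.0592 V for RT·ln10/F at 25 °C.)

0.051 V

Both half-cells are Mn²⁺/Mn, so E°_cell = 0. The concentrated side is the cathode; the cell reaction moves Mn²⁺ from high to low concentration with n = 2.
Q = [Mn²⁺]_dilute/[Mn²⁺]_conc = 0.00247/0.13 = 0.0190.
E = 0 − (0.0592/2) log Q = −(0.0592/2)(-1.721) = 0.0509 V.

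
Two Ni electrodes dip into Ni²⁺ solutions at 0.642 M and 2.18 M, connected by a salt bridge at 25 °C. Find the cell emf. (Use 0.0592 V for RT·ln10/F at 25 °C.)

Both half-cells are Ni²⁺/Ni, so E°_cell = 0. The concentrated side is the cathode; the cell reaction moves Ni²⁺ from high to low concentration with n = 2.
Q = [Ni²⁺]_dilute/[Ni²⁺]_conc = 0.642/2.18 = 0.294.
E = 0 − (0.0592/2) log Q = −(0.0592/2)(-0.531) = 0.0157 V.

0.016 V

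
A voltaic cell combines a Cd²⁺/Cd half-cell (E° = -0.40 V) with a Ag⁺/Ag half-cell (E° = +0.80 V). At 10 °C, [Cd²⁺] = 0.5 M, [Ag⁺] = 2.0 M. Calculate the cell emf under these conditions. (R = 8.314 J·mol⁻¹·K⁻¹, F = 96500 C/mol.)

1.23 V

The Ag⁺/Ag couple has the higher reduction potential and acts as the cathode, so E°_cell = +0.80 − (-0.40) = 1.20 V.
Balancing electrons gives n = 2; the reaction quotient is Q = [Cd²⁺]/[Ag⁺]^2 = 0.125.
E = E° − (RT/nF) ln Q = 1.20 − (8.314×283)/(2×96500) × (-2.079) = 1.200 + 0.025 = 1.225 V.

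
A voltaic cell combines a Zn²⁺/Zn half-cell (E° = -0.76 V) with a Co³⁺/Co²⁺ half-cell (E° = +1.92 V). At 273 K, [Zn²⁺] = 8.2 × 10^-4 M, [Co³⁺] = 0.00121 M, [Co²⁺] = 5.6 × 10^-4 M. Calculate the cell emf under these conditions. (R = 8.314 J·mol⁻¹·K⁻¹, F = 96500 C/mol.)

The Co³⁺/Co²⁺ couple has the higher reduction potential and acts as the cathode, so E°_cell = +1.92 − (-0.76) = 2.68 V.
Balancing electrons gives n = 2; the reaction quotient is Q = [Zn²⁺]·[Co²⁺]^2/[Co³⁺]^2 = 1.76 × 10^-4.
E = E° − (RT/nF) ln Q = 2.68 − (8.314×273)/(2×96500) × (-8.647) = 2.680 + 0.102 = 2.782 V.

2.78 V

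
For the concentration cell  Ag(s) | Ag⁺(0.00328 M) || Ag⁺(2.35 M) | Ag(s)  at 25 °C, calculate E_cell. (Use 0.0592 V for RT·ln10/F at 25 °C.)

Both half-cells are Ag⁺/Ag, so E°_cell = 0. The concentrated side is the cathode; the cell reaction moves Ag⁺ from high to low concentration with n = 1.
Q = [Ag⁺]_dilute/[Ag⁺]_conc = 0.00328/2.35 = 0.00140.
E = 0 − (0.0592/1) log Q = −(0.0592/1)(-2.855) = 0.1690 V.

0.17 V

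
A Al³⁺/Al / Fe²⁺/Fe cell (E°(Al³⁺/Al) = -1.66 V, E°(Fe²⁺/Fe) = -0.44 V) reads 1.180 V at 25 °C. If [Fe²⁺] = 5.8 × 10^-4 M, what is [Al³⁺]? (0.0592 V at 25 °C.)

From the Nernst equation, log Q = n(E° − E)/0.0592 = 6(1.22 − 1.180)/0.0592 = 4.054, so Q = 1.13 × 10^4.
With Q = [Al³⁺]^2/[Fe²⁺]^3 and the known concentrations, [Al³⁺]^2 in the numerator gives [Al³⁺] = 0.0015 M.

0.0015 M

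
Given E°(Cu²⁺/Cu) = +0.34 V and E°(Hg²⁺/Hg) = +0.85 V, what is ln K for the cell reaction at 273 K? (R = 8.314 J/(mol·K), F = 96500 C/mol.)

E°_cell = +0.85 − (+0.34) = 0.51 V, with n = 2 electrons transferred.
At equilibrium E = 0, so the Nernst equation gives ln K = nFE°/RT = (2)(96500)(0.51)/((8.314)(273)) = 43.37.

ln K = 43.4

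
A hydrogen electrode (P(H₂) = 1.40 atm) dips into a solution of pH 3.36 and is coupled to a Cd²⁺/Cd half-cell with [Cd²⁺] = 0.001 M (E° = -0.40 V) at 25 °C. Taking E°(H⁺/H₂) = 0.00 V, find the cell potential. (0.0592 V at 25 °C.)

The hydrogen couple is the cathode, so E°_cell = 0.40 V; n = 2.
[H⁺] = 10^(−3.36) = 4.4 × 10^-4 M, and Q = [Cd²⁺]·P(H₂) / [H⁺]^2 = 7350.
E = E° − (0.0592/2) log Q = 0.40 − (0.0592/2)(3.866) = 0.286 V.

0.29 V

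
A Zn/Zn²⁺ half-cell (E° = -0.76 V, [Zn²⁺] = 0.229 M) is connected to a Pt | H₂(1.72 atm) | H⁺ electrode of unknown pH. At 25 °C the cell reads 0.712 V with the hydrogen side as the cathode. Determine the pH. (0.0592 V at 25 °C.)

E°_cell = 0.76 V and n = 2.
log Q = n(E° − E)/0.0592 = 2×(0.76 − 0.712)/0.0592 = 1.622.
With Q = [Zn²⁺]·P(H₂) / [H⁺]^2, solving for [H⁺] gives log[H⁺] = -1.013, so pH = 1.01.

pH = 1.01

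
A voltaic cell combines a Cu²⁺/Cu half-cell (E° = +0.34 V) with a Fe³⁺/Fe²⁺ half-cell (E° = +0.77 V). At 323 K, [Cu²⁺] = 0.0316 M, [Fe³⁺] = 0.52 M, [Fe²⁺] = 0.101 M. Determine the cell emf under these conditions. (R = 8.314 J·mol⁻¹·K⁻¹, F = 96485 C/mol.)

The Fe³⁺/Fe²⁺ couple has the higher reduction potential and acts as the cathode, so E°_cell = +0.77 − (+0.34) = 0.43 V.
Balancing electrons gives n = 2; the reaction quotient is Q = [Cu²⁺]·[Fe²⁺]^2/[Fe³⁺]^2 = 0.00119.
E = E° − (RT/nF) ln Q = 0.43 − (8.314×323)/(2×96485) × (-6.732) = 0.430 + 0.094 = 0.524 V.

0.524 V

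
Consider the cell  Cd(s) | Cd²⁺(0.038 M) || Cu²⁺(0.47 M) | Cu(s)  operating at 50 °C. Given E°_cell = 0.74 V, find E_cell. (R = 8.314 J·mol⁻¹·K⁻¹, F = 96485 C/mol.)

0.775 V

Balancing electrons gives n = 2; the reaction quotient is Q = [Cd²⁺]/[Cu²⁺] = 0.0809.
E = E° − (RT/nF) ln Q = 0.74 − (8.314×323)/(2×96485) × (-2.515) = 0.740 + 0.035 = 0.775 V.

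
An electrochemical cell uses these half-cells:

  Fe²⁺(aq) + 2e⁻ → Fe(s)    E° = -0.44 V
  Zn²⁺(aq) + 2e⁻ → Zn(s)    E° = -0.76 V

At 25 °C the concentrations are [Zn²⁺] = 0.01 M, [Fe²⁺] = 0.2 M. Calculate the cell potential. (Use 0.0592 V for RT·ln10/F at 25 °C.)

0.359 V

The Fe²⁺/Fe couple has the higher reduction potential and acts as the cathode, so E°_cell = -0.44 − (-0.76) = 0.32 V.
Balancing electrons gives n = 2; the reaction quotient is Q = [Zn²⁺]/[Fe²⁺] = 0.0500.
At 25 °C, E = E° − (0.0592/n) log Q = 0.32 − (0.0592/2)(-1.301) = 0.320 + 0.039 = 0.359 V.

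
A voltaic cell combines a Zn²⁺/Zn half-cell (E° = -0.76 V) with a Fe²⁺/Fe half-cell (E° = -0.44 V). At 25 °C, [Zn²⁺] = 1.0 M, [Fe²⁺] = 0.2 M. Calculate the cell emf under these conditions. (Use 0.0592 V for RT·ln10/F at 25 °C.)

The Fe²⁺/Fe couple has the higher reduction potential and acts as the cathode, so E°_cell = -0.44 − (-0.76) = 0.32 V.
Balancing electrons gives n = 2; the reaction quotient is Q = [Zn²⁺]/[Fe²⁺] = 5.00.
At 25 °C, E = E° − (0.0592/n) log Q = 0.32 − (0.0592/2)(0.699) = 0.320 − 0.021 = 0.299 V.

0.299 V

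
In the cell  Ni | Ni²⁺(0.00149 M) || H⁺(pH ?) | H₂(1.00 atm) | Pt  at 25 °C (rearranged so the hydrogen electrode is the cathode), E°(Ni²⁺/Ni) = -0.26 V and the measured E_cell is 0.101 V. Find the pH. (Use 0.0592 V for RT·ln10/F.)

pH = 4.10

E°_cell = 0.26 V and n = 2.
log Q = n(E° − E)/0.0592 = 2×(0.26 − 0.101)/0.0592 = 5.372.
With Q = [Ni²⁺]·P(H₂) / [H⁺]^2, solving for [H⁺] gives log[H⁺] = -4.099, so pH = 4.10.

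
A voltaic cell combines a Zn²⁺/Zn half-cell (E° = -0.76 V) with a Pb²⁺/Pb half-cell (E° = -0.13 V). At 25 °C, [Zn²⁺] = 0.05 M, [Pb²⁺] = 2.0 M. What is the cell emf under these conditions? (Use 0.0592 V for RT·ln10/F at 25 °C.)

The Pb²⁺/Pb couple has the higher reduction potential and acts as the cathode, so E°_cell = -0.13 − (-0.76) = 0.63 V.
Balancing electrons gives n = 2; the reaction quotient is Q = [Zn²⁺]/[Pb²⁺] = 0.0250.
At 25 °C, E = E° − (0.0592/n) log Q = 0.63 − (0.0592/2)(-1.602) = 0.630 + 0.047 = 0.677 V.

0.677 V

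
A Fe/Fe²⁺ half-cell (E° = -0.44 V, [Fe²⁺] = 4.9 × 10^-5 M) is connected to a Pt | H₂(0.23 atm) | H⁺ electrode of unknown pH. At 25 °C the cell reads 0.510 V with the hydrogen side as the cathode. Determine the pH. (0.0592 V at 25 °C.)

E°_cell = 0.44 V and n = 2.
log Q = n(E° − E)/0.0592 = 2×(0.44 − 0.510)/0.0592 = -2.365.
With Q = [Fe²⁺]·P(H₂) / [H⁺]^2, solving for [H⁺] gives log[H⁺] = -1.292, so pH = 1.29.

pH = 1.29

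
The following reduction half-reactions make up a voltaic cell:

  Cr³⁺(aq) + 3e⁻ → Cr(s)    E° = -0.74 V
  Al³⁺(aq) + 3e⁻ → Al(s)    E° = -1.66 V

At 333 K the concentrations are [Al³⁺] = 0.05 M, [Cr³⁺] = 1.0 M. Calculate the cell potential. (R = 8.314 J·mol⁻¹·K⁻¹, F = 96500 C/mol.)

The Cr³⁺/Cr couple has the higher reduction potential and acts as the cathode, so E°_cell = -0.74 − (-1.66) = 0.92 V.
Balancing electrons gives n = 3; the reaction quotient is Q = [Al³⁺]/[Cr³⁺] = 0.0500.
E = E° − (RT/nF) ln Q = 0.92 − (8.314×333)/(3×96500) × (-2.996) = 0.920 + 0.029 = 0.949 V.

0.949 V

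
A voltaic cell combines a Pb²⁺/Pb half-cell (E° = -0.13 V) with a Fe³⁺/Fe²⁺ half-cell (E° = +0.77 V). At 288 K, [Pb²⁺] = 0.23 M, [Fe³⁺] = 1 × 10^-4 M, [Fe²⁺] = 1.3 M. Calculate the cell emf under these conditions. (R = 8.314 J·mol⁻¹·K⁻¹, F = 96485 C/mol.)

The Fe³⁺/Fe²⁺ couple has the higher reduction potential and acts as the cathode, so E°_cell = +0.77 − (-0.13) = 0.90 V.
Balancing electrons gives n = 2; the reaction quotient is Q = [Pb²⁺]·[Fe²⁺]^2/[Fe³⁺]^2 = 3.89 × 10^7.
E = E° − (RT/nF) ln Q = 0.90 − (8.314×288)/(2×96485) × (17.476) = 0.900 − 0.217 = 0.683 V.

0.683 V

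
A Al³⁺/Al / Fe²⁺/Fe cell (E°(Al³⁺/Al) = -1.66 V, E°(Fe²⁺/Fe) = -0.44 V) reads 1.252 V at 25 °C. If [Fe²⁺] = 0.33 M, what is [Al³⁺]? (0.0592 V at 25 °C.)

From the Nernst equation, log Q = n(E° − E)/0.0592 = 6(1.22 − 1.252)/0.0592 = -3.243, so Q = 5.71 × 10^-4.
With Q = [Al³⁺]^2/[Fe²⁺]^3 and the known concentrations, [Al³⁺]^2 in the numerator gives [Al³⁺] = 0.0045 M.

0.0045 M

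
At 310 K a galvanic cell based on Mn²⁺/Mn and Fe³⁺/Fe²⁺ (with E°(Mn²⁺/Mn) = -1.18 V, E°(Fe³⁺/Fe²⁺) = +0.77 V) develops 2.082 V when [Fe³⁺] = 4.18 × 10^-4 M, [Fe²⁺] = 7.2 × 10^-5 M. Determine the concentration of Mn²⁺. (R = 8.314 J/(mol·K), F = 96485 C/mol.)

From the Nernst equation, ln Q = nF(E° − E)/RT = 2×96485×(1.95 − 2.082)/(8.314×310) = -9.883, so Q = 5.1 × 10^-5.
With Q = [Mn²⁺]·[Fe²⁺]^2/[Fe³⁺]^2 and the known concentrations, [Mn²⁺] in the numerator gives [Mn²⁺] = 0.0017 M.

0.0017 M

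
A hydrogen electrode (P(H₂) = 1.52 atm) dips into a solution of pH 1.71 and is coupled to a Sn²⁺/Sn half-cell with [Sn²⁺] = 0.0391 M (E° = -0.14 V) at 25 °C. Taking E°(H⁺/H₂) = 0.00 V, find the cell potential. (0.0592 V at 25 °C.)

The hydrogen couple is the cathode, so E°_cell = 0.14 V; n = 2.
[H⁺] = 10^(−1.71) = 0.019 M, and Q = [Sn²⁺]·P(H₂) / [H⁺]^2 = 156.
E = E° − (0.0592/2) log Q = 0.14 − (0.0592/2)(2.194) = 0.075 V.

0.075 V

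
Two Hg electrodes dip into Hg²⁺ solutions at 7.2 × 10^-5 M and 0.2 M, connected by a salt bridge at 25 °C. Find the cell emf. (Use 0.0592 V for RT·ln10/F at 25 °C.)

Both half-cells are Hg²⁺/Hg, so E°_cell = 0. The concentrated side is the cathode; the cell reaction moves Hg²⁺ from high to low concentration with n = 2.
Q = [Hg²⁺]_dilute/[Hg²⁺]_conc = 7.2 × 10^-5/0.2 = 3.6 × 10^-4.
E = 0 − (0.0592/2) log Q = −(0.0592/2)(-3.444) = 0.1019 V.

0.10 V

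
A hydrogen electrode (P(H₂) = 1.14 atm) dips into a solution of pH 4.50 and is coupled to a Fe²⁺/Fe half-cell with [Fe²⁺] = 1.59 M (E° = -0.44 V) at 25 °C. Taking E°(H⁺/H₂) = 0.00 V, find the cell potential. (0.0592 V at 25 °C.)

The hydrogen couple is the cathode, so E°_cell = 0.44 V; n = 2.
[H⁺] = 10^(−4.50) = 3.2 × 10^-5 M, and Q = [Fe²⁺]·P(H₂) / [H⁺]^2 = 1.81 × 10^9.
E = E° − (0.0592/2) log Q = 0.44 − (0.0592/2)(9.258) = 0.166 V.

0.17 V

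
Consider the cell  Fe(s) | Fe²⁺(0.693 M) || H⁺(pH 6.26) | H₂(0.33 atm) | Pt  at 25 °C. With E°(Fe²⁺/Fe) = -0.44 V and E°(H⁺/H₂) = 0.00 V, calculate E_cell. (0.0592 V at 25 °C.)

The hydrogen couple is the cathode, so E°_cell = 0.44 V; n = 2.
[H⁺] = 10^(−6.26) = 5.5 × 10^-7 M, and Q = [Fe²⁺]·P(H₂) / [H⁺]^2 = 7.57 × 10^11.
E = E° − (0.0592/2) log Q = 0.44 − (0.0592/2)(11.879) = 0.088 V.

0.088 V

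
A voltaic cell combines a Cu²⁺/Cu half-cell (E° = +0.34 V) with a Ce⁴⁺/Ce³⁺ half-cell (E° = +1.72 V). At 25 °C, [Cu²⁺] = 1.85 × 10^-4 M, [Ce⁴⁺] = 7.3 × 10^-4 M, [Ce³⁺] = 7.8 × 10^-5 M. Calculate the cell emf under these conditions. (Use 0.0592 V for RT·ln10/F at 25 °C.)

1.55 V

The Ce⁴⁺/Ce³⁺ couple has the higher reduction potential and acts as the cathode, so E°_cell = +1.72 − (+0.34) = 1.38 V.
Balancing electrons gives n = 2; the reaction quotient is Q = [Cu²⁺]·[Ce³⁺]^2/[Ce⁴⁺]^2 = 2.11 × 10^-6.
At 25 °C, E = E° − (0.0592/n) log Q = 1.38 − (0.0592/2)(-5.675) = 1.380 + 0.168 = 1.548 V.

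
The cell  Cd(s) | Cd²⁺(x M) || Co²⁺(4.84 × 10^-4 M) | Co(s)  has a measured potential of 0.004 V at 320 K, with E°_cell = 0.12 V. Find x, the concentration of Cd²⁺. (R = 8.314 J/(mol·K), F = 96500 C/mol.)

2.2 M

From the Nernst equation, ln Q = nF(E° − E)/RT = 2×96500×(0.12 − 0.004)/(8.314×320) = 8.415, so Q = 4510.
With Q = [Cd²⁺]/[Co²⁺] and the known concentrations, [Cd²⁺] in the numerator gives [Cd²⁺] = 2.2 M.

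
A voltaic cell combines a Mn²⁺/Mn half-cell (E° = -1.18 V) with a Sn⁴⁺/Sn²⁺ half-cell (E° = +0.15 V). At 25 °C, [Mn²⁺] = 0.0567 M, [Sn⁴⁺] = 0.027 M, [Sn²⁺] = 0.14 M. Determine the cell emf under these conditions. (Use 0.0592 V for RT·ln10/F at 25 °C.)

1.35 V

The Sn⁴⁺/Sn²⁺ couple has the higher reduction potential and acts as the cathode, so E°_cell = +0.15 − (-1.18) = 1.33 V.
Balancing electrons gives n = 2; the reaction quotient is Q = [Mn²⁺]·[Sn²⁺]/[Sn⁴⁺] = 0.294.
At 25 °C, E = E° − (0.0592/n) log Q = 1.33 − (0.0592/2)(-0.532) = 1.330 + 0.016 = 1.346 V.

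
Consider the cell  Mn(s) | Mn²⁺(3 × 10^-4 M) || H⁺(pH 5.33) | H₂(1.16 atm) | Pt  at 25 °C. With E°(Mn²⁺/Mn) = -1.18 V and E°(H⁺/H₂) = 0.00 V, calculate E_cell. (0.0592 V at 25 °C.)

The hydrogen couple is the cathode, so E°_cell = 1.18 V; n = 2.
[H⁺] = 10^(−5.33) = 4.7 × 10^-6 M, and Q = [Mn²⁺]·P(H₂) / [H⁺]^2 = 1.59 × 10^7.
E = E° − (0.0592/2) log Q = 1.18 − (0.0592/2)(7.202) = 0.967 V.

0.97 V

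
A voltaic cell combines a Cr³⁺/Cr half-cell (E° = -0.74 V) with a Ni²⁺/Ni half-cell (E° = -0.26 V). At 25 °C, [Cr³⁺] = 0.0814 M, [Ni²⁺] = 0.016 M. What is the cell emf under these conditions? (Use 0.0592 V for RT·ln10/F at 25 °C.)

The Ni²⁺/Ni couple has the higher reduction potential and acts as the cathode, so E°_cell = -0.26 − (-0.74) = 0.48 V.
Balancing electrons gives n = 6; the reaction quotient is Q = [Cr³⁺]^2/[Ni²⁺]^3 = 1620.
At 25 °C, E = E° − (0.0592/n) log Q = 0.48 − (0.0592/6)(3.209) = 0.480 − 0.032 = 0.448 V.

0.448 V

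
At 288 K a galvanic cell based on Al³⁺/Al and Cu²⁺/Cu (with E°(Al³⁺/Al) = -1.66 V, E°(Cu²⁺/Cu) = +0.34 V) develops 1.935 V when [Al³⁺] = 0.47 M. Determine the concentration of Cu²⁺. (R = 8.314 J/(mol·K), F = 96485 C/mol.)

0.0032 M

From the Nernst equation, ln Q = nF(E° − E)/RT = 6×96485×(2.00 − 1.935)/(8.314×288) = 15.715, so Q = 6.68 × 10^6.
With Q = [Al³⁺]^2/[Cu²⁺]^3 and the known concentrations, [Cu²⁺]^3 in the denominator gives [Cu²⁺] = 0.0032 M.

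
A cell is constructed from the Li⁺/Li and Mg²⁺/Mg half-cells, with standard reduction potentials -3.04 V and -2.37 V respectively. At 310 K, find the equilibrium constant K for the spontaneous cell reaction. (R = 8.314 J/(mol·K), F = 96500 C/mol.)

E°_cell = -2.37 − (-3.04) = 0.67 V, with n = 2 electrons transferred.
At equilibrium E = 0, so the Nernst equation gives ln K = nFE°/RT = (2)(96500)(0.67)/((8.314)(310)) = 50.17.
K = e^50.17 = 6.2 × 10^21.

6.2 × 10^21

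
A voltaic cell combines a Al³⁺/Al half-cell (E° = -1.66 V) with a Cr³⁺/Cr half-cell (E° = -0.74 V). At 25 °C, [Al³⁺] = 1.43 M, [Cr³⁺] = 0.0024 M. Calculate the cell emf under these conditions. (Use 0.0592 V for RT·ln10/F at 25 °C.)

0.865 V

The Cr³⁺/Cr couple has the higher reduction potential and acts as the cathode, so E°_cell = -0.74 − (-1.66) = 0.92 V.
Balancing electrons gives n = 3; the reaction quotient is Q = [Al³⁺]/[Cr³⁺] = 596.
At 25 °C, E = E° − (0.0592/n) log Q = 0.92 − (0.0592/3)(2.775) = 0.920 − 0.055 = 0.865 V.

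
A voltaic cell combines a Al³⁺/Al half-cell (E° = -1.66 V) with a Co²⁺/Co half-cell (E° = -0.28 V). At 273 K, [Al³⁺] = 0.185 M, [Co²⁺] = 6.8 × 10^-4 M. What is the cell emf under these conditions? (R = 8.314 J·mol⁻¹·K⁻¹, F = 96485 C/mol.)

The Co²⁺/Co couple has the higher reduction potential and acts as the cathode, so E°_cell = -0.28 − (-1.66) = 1.38 V.
Balancing electrons gives n = 6; the reaction quotient is Q = [Al³⁺]^2/[Co²⁺]^3 = 1.09 × 10^8.
E = E° − (RT/nF) ln Q = 1.38 − (8.314×273)/(6×96485) × (18.505) = 1.380 − 0.073 = 1.307 V.

1.31 V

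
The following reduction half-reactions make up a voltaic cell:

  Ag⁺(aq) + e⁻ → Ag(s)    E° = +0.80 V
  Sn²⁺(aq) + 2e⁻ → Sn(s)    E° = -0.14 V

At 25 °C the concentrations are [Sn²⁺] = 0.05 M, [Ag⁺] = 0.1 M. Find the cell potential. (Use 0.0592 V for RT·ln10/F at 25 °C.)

0.919 V

The Ag⁺/Ag couple has the higher reduction potential and acts as the cathode, so E°_cell = +0.80 − (-0.14) = 0.94 V.
Balancing electrons gives n = 2; the reaction quotient is Q = [Sn²⁺]/[Ag⁺]^2 = 5.00.
At 25 °C, E = E° − (0.0592/n) log Q = 0.94 − (0.0592/2)(0.699) = 0.940 − 0.021 = 0.919 V.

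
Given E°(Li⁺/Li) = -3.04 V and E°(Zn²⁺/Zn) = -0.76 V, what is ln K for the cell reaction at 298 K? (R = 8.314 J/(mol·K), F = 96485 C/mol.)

ln K = 177.6

E°_cell = -0.76 − (-3.04) = 2.28 V, with n = 2 electrons transferred.
At equilibrium E = 0, so the Nernst equation gives ln K = nFE°/RT = (2)(96485)(2.28)/((8.314)(298)) = 177.58.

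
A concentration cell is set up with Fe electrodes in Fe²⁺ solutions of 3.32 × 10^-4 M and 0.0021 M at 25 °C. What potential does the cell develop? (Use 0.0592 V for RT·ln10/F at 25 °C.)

0.024 V

Both half-cells are Fe²⁺/Fe, so E°_cell = 0. The concentrated side is the cathode; the cell reaction moves Fe²⁺ from high to low concentration with n = 2.
Q = [Fe²⁺]_dilute/[Fe²⁺]_conc = 3.32 × 10^-4/0.0021 = 0.158.
E = 0 − (0.0592/2) log Q = −(0.0592/2)(-0.801) = 0.0237 V.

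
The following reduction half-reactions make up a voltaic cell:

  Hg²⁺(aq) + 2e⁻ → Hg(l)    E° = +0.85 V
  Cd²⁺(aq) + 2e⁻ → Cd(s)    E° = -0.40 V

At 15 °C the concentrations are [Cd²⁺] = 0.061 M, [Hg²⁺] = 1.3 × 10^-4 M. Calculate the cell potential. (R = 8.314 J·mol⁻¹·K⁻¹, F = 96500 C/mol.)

The Hg²⁺/Hg couple has the higher reduction potential and acts as the cathode, so E°_cell = +0.85 − (-0.40) = 1.25 V.
Balancing electrons gives n = 2; the reaction quotient is Q = [Cd²⁺]/[Hg²⁺] = 469.
E = E° − (RT/nF) ln Q = 1.25 − (8.314×288)/(2×96500) × (6.151) = 1.250 − 0.076 = 1.174 V.

1.17 V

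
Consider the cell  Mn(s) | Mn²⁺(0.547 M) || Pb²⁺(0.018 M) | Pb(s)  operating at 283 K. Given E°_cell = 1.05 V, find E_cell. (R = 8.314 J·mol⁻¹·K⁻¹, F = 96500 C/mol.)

Balancing electrons gives n = 2; the reaction quotient is Q = [Mn²⁺]/[Pb²⁺] = 30.4.
E = E° − (RT/nF) ln Q = 1.05 − (8.314×283)/(2×96500) × (3.414) = 1.050 − 0.042 = 1.008 V.

1.01 V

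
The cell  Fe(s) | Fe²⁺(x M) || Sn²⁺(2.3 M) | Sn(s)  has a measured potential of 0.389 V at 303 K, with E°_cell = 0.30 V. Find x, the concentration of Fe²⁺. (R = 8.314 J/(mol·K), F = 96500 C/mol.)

0.0025 M

From the Nernst equation, ln Q = nF(E° − E)/RT = 2×96500×(0.30 − 0.389)/(8.314×303) = -6.819, so Q = 0.00109.
With Q = [Fe²⁺]/[Sn²⁺] and the known concentrations, [Fe²⁺] in the numerator gives [Fe²⁺] = 0.0025 M.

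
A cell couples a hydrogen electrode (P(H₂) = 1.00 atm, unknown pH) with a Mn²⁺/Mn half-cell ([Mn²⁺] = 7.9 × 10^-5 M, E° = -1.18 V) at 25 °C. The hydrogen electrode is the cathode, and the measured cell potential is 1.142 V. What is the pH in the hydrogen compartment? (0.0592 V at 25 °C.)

pH = 2.69

E°_cell = 1.18 V and n = 2.
log Q = n(E° − E)/0.0592 = 2×(1.18 − 1.142)/0.0592 = 1.284.
With Q = [Mn²⁺]·P(H₂) / [H⁺]^2, solving for [H⁺] gives log[H⁺] = -2.693, so pH = 2.69.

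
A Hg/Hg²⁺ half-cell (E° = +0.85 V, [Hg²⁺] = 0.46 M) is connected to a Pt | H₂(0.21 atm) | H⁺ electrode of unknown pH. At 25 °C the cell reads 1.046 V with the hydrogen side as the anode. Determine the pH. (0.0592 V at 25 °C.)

pH = 3.82

E°_cell = 0.85 V and n = 2.
log Q = n(E° − E)/0.0592 = 2×(0.85 − 1.046)/0.0592 = -6.622.
With Q = [H⁺]^2 / ([Hg²⁺]·P(H₂)), solving for [H⁺] gives log[H⁺] = -3.818, so pH = 3.82.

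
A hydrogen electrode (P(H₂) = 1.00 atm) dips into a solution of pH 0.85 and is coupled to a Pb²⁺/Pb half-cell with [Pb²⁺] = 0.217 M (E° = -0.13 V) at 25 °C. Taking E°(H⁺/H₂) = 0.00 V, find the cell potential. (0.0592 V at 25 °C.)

The hydrogen couple is the cathode, so E°_cell = 0.13 V; n = 2.
[H⁺] = 10^(−0.85) = 0.14 M, and Q = [Pb²⁺]·P(H₂) / [H⁺]^2 = 10.9.
E = E° − (0.0592/2) log Q = 0.13 − (0.0592/2)(1.036) = 0.099 V.

0.099 V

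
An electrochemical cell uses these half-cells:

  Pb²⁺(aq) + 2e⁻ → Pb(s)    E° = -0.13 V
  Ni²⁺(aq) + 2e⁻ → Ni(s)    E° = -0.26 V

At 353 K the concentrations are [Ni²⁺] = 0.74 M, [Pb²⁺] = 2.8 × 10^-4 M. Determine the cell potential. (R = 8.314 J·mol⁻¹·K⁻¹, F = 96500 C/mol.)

0.010 V

The Pb²⁺/Pb couple has the higher reduction potential and acts as the cathode, so E°_cell = -0.13 − (-0.26) = 0.13 V.
Balancing electrons gives n = 2; the reaction quotient is Q = [Ni²⁺]/[Pb²⁺] = 2640.
E = E° − (RT/nF) ln Q = 0.13 − (8.314×353)/(2×96500) × (7.880) = 0.130 − 0.120 = 0.010 V.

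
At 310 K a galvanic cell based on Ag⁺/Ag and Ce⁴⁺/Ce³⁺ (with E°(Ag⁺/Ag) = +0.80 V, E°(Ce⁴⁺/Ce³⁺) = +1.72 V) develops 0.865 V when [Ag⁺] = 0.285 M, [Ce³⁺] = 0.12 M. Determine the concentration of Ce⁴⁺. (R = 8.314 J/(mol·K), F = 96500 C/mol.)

0.0044 M

From the Nernst equation, ln Q = nF(E° − E)/RT = 1×96500×(0.92 − 0.865)/(8.314×310) = 2.059, so Q = 7.84.
With Q = [Ag⁺]·[Ce³⁺]/[Ce⁴⁺] and the known concentrations, [Ce⁴⁺] in the denominator gives [Ce⁴⁺] = 0.0044 M.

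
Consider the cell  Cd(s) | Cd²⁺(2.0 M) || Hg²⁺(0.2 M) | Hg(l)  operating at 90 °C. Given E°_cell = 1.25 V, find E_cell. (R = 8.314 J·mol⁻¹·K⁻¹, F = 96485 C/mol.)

Balancing electrons gives n = 2; the reaction quotient is Q = [Cd²⁺]/[Hg²⁺] = 10.0.
E = E° − (RT/nF) ln Q = 1.25 − (8.314×363)/(2×96485) × (2.303) = 1.250 − 0.036 = 1.214 V.

1.21 V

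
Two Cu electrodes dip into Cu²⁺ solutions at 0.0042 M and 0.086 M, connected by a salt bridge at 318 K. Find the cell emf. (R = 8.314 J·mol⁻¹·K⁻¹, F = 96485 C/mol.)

0.041 V

Both half-cells are Cu²⁺/Cu, so E°_cell = 0. The concentrated side is the cathode; the cell reaction moves Cu²⁺ from high to low concentration with n = 2.
Q = [Cu²⁺]_dilute/[Cu²⁺]_conc = 0.0042/0.086 = 0.0488.
E = 0 − (RT/nF) ln Q = −((8.314×318)/(2×96485))(-3.019) = 0.0414 V.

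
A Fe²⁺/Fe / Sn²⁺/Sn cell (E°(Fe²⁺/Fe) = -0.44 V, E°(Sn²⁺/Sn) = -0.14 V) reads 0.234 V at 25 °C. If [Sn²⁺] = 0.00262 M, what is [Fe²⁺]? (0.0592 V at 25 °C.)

From the Nernst equation, log Q = n(E° − E)/0.0592 = 2(0.30 − 0.234)/0.0592 = 2.230, so Q = 170.
With Q = [Fe²⁺]/[Sn²⁺] and the known concentrations, [Fe²⁺] in the numerator gives [Fe²⁺] = 0.44 M.

0.44 M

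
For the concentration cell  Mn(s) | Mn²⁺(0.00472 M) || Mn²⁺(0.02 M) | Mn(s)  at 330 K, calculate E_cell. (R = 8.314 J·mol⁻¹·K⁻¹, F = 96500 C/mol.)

0.021 V

Both half-cells are Mn²⁺/Mn, so E°_cell = 0. The concentrated side is the cathode; the cell reaction moves Mn²⁺ from high to low concentration with n = 2.
Q = [Mn²⁺]_dilute/[Mn²⁺]_conc = 0.00472/0.02 = 0.236.
E = 0 − (RT/nF) ln Q = −((8.314×330)/(2×96500))(-1.444) = 0.0205 V.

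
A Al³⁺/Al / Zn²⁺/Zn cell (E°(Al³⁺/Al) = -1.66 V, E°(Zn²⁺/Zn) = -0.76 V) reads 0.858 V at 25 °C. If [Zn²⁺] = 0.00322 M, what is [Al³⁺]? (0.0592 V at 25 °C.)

0.025 M

From the Nernst equation, log Q = n(E° − E)/0.0592 = 6(0.90 − 0.858)/0.0592 = 4.257, so Q = 1.81 × 10^4.
With Q = [Al³⁺]^2/[Zn²⁺]^3 and the known concentrations, [Al³⁺]^2 in the numerator gives [Al³⁺] = 0.025 M.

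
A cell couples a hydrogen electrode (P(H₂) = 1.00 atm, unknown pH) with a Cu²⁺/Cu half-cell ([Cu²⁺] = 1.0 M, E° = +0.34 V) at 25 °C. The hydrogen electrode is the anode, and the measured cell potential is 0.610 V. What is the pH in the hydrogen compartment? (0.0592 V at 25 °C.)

E°_cell = 0.34 V and n = 2.
log Q = n(E° − E)/0.0592 = 2×(0.34 − 0.610)/0.0592 = -9.122.
With Q = [H⁺]^2 / ([Cu²⁺]·P(H₂)), solving for [H⁺] gives log[H⁺] = -4.561, so pH = 4.56.

pH = 4.56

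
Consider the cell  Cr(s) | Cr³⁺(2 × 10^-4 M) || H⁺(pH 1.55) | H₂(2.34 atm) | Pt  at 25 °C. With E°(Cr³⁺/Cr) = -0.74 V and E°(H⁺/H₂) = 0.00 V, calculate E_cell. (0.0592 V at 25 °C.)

0.71 V

The hydrogen couple is the cathode, so E°_cell = 0.74 V; n = 6.
[H⁺] = 10^(−1.55) = 0.028 M, and Q = [Cr³⁺]^2·P(H₂)^3 / [H⁺]^6 = 1020.
E = E° − (0.0592/6) log Q = 0.74 − (0.0592/6)(3.010) = 0.710 V.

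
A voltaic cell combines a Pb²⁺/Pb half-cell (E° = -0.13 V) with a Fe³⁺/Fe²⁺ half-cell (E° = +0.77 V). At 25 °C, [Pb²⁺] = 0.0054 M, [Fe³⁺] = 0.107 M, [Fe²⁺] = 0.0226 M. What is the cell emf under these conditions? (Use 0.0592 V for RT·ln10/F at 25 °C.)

1.01 V

The Fe³⁺/Fe²⁺ couple has the higher reduction potential and acts as the cathode, so E°_cell = +0.77 − (-0.13) = 0.90 V.
Balancing electrons gives n = 2; the reaction quotient is Q = [Pb²⁺]·[Fe²⁺]^2/[Fe³⁺]^2 = 2.41 × 10^-4.
At 25 °C, E = E° − (0.0592/n) log Q = 0.90 − (0.0592/2)(-3.618) = 0.900 + 0.107 = 1.007 V.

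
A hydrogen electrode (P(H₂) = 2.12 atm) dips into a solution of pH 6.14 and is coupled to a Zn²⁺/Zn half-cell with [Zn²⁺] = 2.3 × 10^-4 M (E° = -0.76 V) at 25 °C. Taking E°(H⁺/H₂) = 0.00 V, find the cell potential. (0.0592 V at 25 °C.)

0.49 V

The hydrogen couple is the cathode, so E°_cell = 0.76 V; n = 2.
[H⁺] = 10^(−6.14) = 7.2 × 10^-7 M, and Q = [Zn²⁺]·P(H₂) / [H⁺]^2 = 9.29 × 10^8.
E = E° − (0.0592/2) log Q = 0.76 − (0.0592/2)(8.968) = 0.495 V.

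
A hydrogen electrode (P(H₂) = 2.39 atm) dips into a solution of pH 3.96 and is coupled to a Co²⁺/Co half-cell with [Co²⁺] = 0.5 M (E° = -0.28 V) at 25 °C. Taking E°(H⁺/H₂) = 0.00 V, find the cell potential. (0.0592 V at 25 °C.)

The hydrogen couple is the cathode, so E°_cell = 0.28 V; n = 2.
[H⁺] = 10^(−3.96) = 1.1 × 10^-4 M, and Q = [Co²⁺]·P(H₂) / [H⁺]^2 = 9.94 × 10^7.
E = E° − (0.0592/2) log Q = 0.28 − (0.0592/2)(7.997) = 0.043 V.

0.043 V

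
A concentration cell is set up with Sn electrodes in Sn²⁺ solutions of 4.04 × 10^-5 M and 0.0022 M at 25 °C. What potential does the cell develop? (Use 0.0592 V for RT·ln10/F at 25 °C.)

0.051 V

Both half-cells are Sn²⁺/Sn, so E°_cell = 0. The concentrated side is the cathode; the cell reaction moves Sn²⁺ from high to low concentration with n = 2.
Q = [Sn²⁺]_dilute/[Sn²⁺]_conc = 4.04 × 10^-5/0.0022 = 0.0184.
E = 0 − (0.0592/2) log Q = −(0.0592/2)(-1.736) = 0.0514 V.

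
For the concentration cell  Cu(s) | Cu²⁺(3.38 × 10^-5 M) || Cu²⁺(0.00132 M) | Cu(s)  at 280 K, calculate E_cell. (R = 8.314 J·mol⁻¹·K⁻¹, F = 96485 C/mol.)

Both half-cells are Cu²⁺/Cu, so E°_cell = 0. The concentrated side is the cathode; the cell reaction moves Cu²⁺ from high to low concentration with n = 2.
Q = [Cu²⁺]_dilute/[Cu²⁺]_conc = 3.38 × 10^-5/0.00132 = 0.0256.
E = 0 − (RT/nF) ln Q = −((8.314×280)/(2×96485))(-3.665) = 0.0442 V.

0.044 V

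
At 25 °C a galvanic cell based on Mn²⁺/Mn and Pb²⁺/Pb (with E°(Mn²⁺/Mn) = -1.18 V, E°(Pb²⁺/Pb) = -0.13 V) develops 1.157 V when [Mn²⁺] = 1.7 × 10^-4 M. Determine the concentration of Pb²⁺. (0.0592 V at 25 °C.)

From the Nernst equation, log Q = n(E° − E)/0.0592 = 2(1.05 − 1.157)/0.0592 = -3.615, so Q = 2.43 × 10^-4.
With Q = [Mn²⁺]/[Pb²⁺] and the known concentrations, [Pb²⁺] in the denominator gives [Pb²⁺] = 0.7 M.

0.7 M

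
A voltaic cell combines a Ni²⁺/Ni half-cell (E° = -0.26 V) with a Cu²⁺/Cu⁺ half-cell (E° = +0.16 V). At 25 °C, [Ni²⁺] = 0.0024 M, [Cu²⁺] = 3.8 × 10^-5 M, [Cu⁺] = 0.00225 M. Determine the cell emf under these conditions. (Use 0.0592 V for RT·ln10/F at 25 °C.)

0.393 V

The Cu²⁺/Cu⁺ couple has the higher reduction potential and acts as the cathode, so E°_cell = +0.16 − (-0.26) = 0.42 V.
Balancing electrons gives n = 2; the reaction quotient is Q = [Ni²⁺]·[Cu⁺]^2/[Cu²⁺]^2 = 8.41.
At 25 °C, E = E° − (0.0592/n) log Q = 0.42 − (0.0592/2)(0.925) = 0.420 − 0.027 = 0.393 V.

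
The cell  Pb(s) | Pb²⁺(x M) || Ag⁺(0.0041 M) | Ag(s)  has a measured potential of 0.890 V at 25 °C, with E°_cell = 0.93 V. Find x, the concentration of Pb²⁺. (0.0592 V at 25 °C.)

3.8 × 10^-4 M

From the Nernst equation, log Q = n(E° − E)/0.0592 = 2(0.93 − 0.890)/0.0592 = 1.351, so Q = 22.5.
With Q = [Pb²⁺]/[Ag⁺]^2 and the known concentrations, [Pb²⁺] in the numerator gives [Pb²⁺] = 3.8 × 10^-4 M.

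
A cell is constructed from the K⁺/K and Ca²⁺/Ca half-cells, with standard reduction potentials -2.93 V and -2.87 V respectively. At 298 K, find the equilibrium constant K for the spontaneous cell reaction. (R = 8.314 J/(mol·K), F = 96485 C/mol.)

E°_cell = -2.87 − (-2.93) = 0.06 V, with n = 2 electrons transferred.
At equilibrium E = 0, so the Nernst equation gives ln K = nFE°/RT = (2)(96485)(0.06)/((8.314)(298)) = 4.67.
K = e^4.67 = 110.

110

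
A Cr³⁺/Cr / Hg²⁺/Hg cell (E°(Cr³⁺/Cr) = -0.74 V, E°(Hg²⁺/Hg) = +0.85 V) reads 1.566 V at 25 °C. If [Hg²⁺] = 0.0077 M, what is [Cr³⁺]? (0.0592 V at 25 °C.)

From the Nernst equation, log Q = n(E° − E)/0.0592 = 6(1.59 − 1.566)/0.0592 = 2.432, so Q = 271.
With Q = [Cr³⁺]^2/[Hg²⁺]^3 and the known concentrations, [Cr³⁺]^2 in the numerator gives [Cr³⁺] = 0.011 M.

0.011 M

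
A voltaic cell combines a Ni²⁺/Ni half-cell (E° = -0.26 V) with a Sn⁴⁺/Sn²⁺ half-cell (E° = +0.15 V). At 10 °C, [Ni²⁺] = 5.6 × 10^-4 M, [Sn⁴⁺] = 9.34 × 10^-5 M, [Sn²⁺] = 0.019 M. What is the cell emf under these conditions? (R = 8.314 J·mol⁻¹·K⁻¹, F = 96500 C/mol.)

0.436 V

The Sn⁴⁺/Sn²⁺ couple has the higher reduction potential and acts as the cathode, so E°_cell = +0.15 − (-0.26) = 0.41 V.
Balancing electrons gives n = 2; the reaction quotient is Q = [Ni²⁺]·[Sn²⁺]/[Sn⁴⁺] = 0.114.
E = E° − (RT/nF) ln Q = 0.41 − (8.314×283)/(2×96500) × (-2.172) = 0.410 + 0.026 = 0.436 V.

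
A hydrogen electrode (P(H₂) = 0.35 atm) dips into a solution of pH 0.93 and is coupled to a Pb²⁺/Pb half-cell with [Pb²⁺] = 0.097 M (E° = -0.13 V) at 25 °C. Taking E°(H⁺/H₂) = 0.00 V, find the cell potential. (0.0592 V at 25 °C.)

0.12 V

The hydrogen couple is the cathode, so E°_cell = 0.13 V; n = 2.
[H⁺] = 10^(−0.93) = 0.12 M, and Q = [Pb²⁺]·P(H₂) / [H⁺]^2 = 2.46.
E = E° − (0.0592/2) log Q = 0.13 − (0.0592/2)(0.391) = 0.118 V.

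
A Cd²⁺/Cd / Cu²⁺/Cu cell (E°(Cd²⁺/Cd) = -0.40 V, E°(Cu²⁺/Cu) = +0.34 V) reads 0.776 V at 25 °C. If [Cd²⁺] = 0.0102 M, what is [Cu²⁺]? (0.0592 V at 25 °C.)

From the Nernst equation, log Q = n(E° − E)/0.0592 = 2(0.74 − 0.776)/0.0592 = -1.216, so Q = 0.0608.
With Q = [Cd²⁺]/[Cu²⁺] and the known concentrations, [Cu²⁺] in the denominator gives [Cu²⁺] = 0.17 M.

0.17 M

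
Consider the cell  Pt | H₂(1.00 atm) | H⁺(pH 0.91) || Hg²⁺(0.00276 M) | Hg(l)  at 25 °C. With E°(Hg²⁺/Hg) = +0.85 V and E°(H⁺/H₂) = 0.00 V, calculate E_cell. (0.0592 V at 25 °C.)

The Hg²⁺/Hg couple is the cathode, so E°_cell = 0.85 V; n = 2.
[H⁺] = 10^(−0.91) = 0.12 M, and Q = [H⁺]^2 / ([Hg²⁺]·P(H₂)) = 5.48.
E = E° − (0.0592/2) log Q = 0.85 − (0.0592/2)(0.739) = 0.828 V.

0.83 V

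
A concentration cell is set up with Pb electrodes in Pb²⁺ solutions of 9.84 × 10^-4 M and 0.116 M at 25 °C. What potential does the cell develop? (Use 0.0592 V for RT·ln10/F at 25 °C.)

0.061 V

Both half-cells are Pb²⁺/Pb, so E°_cell = 0. The concentrated side is the cathode; the cell reaction moves Pb²⁺ from high to low concentration with n = 2.
Q = [Pb²⁺]_dilute/[Pb²⁺]_conc = 9.84 × 10^-4/0.116 = 0.00848.
E = 0 − (0.0592/2) log Q = −(0.0592/2)(-2.071) = 0.0613 V.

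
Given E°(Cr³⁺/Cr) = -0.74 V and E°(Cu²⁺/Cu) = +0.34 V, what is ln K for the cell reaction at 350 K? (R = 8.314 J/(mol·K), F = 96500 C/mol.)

ln K = 214.9

E°_cell = +0.34 − (-0.74) = 1.08 V, with n = 6 electrons transferred.
At equilibrium E = 0, so the Nernst equation gives ln K = nFE°/RT = (6)(96500)(1.08)/((8.314)(350)) = 214.89.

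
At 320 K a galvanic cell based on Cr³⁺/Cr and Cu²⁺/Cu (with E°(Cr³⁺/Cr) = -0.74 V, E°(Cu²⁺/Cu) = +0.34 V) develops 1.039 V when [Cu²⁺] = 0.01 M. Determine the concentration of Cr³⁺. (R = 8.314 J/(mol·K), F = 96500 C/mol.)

From the Nernst equation, ln Q = nF(E° − E)/RT = 6×96500×(1.08 − 1.039)/(8.314×320) = 8.923, so Q = 7500.
With Q = [Cr³⁺]^2/[Cu²⁺]^3 and the known concentrations, [Cr³⁺]^2 in the numerator gives [Cr³⁺] = 0.087 M.

0.087 M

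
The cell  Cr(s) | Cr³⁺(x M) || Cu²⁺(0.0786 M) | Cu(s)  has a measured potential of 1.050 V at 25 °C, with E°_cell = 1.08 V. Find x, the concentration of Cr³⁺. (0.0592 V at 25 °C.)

From the Nernst equation, log Q = n(E° − E)/0.0592 = 6(1.08 − 1.050)/0.0592 = 3.041, so Q = 1100.
With Q = [Cr³⁺]^2/[Cu²⁺]^3 and the known concentrations, [Cr³⁺]^2 in the numerator gives [Cr³⁺] = 0.73 M.

0.73 M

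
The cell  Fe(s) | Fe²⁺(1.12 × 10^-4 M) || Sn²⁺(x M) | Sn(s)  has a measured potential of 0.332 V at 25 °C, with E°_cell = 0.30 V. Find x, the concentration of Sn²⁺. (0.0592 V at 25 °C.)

From the Nernst equation, log Q = n(E° − E)/0.0592 = 2(0.30 − 0.332)/0.0592 = -1.081, so Q = 0.0830.
With Q = [Fe²⁺]/[Sn²⁺] and the known concentrations, [Sn²⁺] in the denominator gives [Sn²⁺] = 0.0013 M.

0.0013 M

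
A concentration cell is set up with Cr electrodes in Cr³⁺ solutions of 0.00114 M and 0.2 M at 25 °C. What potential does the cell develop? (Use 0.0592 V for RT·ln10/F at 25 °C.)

Both half-cells are Cr³⁺/Cr, so E°_cell = 0. The concentrated side is the cathode; the cell reaction moves Cr³⁺ from high to low concentration with n = 3.
Q = [Cr³⁺]_dilute/[Cr³⁺]_conc = 0.00114/0.2 = 0.00570.
E = 0 − (0.0592/3) log Q = −(0.0592/3)(-2.244) = 0.0443 V.

0.044 V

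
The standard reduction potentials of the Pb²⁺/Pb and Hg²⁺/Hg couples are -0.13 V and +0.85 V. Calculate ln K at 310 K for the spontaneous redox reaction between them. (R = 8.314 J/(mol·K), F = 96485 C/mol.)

ln K = 73.4

E°_cell = +0.85 − (-0.13) = 0.98 V, with n = 2 electrons transferred.
At equilibrium E = 0, so the Nernst equation gives ln K = nFE°/RT = (2)(96485)(0.98)/((8.314)(310)) = 73.37.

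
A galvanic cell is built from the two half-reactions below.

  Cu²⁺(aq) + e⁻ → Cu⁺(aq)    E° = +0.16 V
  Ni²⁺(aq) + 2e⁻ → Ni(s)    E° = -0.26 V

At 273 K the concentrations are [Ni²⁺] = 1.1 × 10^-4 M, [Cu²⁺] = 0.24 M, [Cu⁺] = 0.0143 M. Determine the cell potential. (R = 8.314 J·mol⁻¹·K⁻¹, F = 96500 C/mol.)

The Cu²⁺/Cu⁺ couple has the higher reduction potential and acts as the cathode, so E°_cell = +0.16 − (-0.26) = 0.42 V.
Balancing electrons gives n = 2; the reaction quotient is Q = [Ni²⁺]·[Cu⁺]^2/[Cu²⁺]^2 = 3.91 × 10^-7.
E = E° − (RT/nF) ln Q = 0.42 − (8.314×273)/(2×96500) × (-14.756) = 0.420 + 0.174 = 0.594 V.

0.594 V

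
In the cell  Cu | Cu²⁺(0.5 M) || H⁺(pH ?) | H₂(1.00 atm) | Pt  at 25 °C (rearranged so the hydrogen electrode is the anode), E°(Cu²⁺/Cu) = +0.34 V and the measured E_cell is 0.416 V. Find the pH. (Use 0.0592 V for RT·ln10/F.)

E°_cell = 0.34 V and n = 2.
log Q = n(E° − E)/0.0592 = 2×(0.34 − 0.416)/0.0592 = -2.568.
With Q = [H⁺]^2 / ([Cu²⁺]·P(H₂)), solving for [H⁺] gives log[H⁺] = -1.434, so pH = 1.43.

pH = 1.43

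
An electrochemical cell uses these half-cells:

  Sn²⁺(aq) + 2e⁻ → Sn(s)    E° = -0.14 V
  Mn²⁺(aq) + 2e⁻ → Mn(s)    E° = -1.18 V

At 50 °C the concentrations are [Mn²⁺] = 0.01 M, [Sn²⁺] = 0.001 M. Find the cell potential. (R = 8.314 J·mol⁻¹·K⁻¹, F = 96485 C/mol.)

1.01 V

The Sn²⁺/Sn couple has the higher reduction potential and acts as the cathode, so E°_cell = -0.14 − (-1.18) = 1.04 V.
Balancing electrons gives n = 2; the reaction quotient is Q = [Mn²⁺]/[Sn²⁺] = 10.0.
E = E° − (RT/nF) ln Q = 1.04 − (8.314×323)/(2×96485) × (2.303) = 1.040 − 0.032 = 1.008 V.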